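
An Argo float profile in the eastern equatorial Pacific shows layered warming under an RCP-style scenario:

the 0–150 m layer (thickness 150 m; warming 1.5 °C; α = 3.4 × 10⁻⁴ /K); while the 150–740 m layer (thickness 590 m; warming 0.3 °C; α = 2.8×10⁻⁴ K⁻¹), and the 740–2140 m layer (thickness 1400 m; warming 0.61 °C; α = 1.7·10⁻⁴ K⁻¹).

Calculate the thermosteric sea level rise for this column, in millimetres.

Layer 1: 1.5 × 3.4×10⁻⁴ × 150 = 0.07650 m
Layer 2: 590 × 0.3 × 2.8×10⁻⁴ = 0.04956 m
1.7×10⁻⁴ × 1400 × 0.61 = 0.14518 m
Δh = 0.07650 + 0.04956 + 0.14518 = 0.27124 m

Δh = 270 mm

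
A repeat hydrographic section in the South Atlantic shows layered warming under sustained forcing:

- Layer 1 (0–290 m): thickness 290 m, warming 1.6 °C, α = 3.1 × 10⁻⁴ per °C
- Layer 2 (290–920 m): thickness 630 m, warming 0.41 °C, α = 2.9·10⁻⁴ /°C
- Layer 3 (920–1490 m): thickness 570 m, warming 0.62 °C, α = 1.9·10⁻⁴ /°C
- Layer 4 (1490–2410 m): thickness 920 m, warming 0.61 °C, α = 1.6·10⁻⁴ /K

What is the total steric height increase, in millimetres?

0–290 m: 3.1×10⁻⁴ × 290 × 1.6 = 0.14384 m
0.41 × 2.9×10⁻⁴ × 630 = 0.074907 m
Layer 3: 0.62 × 570 × 1.9×10⁻⁴ = 0.067146 m
920 × 1.6×10⁻⁴ × 0.61 = 0.089792 m
Δh = 0.14384 + 0.074907 + 0.067146 + 0.089792 = 0.375685 m ≈ 376 mm

376 mm of thermosteric rise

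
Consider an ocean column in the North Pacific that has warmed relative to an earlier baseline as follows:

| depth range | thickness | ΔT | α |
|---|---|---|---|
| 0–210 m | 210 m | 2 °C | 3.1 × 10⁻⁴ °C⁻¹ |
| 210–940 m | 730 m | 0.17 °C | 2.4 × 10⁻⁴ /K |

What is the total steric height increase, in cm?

16.0 cm

210 × 2 × 3.1×10⁻⁴ = 0.13020 m
2.4×10⁻⁴ × 730 × 0.17 = 0.029784 m
Δh = 0.13020 + 0.029784 = 0.159984 m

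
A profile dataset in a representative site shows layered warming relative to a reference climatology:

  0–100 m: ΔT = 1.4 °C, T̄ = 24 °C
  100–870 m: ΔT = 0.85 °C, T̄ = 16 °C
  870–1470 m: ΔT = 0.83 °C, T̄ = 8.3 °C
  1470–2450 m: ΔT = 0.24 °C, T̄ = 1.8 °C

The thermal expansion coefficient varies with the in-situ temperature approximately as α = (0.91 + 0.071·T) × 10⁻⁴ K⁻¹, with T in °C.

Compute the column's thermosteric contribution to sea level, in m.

Δh ≈ 0.270 m

Layer 1: α = (0.91 + 0.071×24)×10⁻⁴ = 2.614×10⁻⁴ K⁻¹
Layer 2: α = (0.91 + 0.071×16)×10⁻⁴ = 2.046×10⁻⁴ K⁻¹
Layer 3: α = (0.91 + 0.071×8.3)×10⁻⁴ = 1.4993×10⁻⁴ K⁻¹
Layer 4: α = (0.91 + 0.071×1.8)×10⁻⁴ = 1.0378×10⁻⁴ K⁻¹
2.614×10⁻⁴ × 100 × 1.4 = 0.036596 m
100–870 m: 2.046×10⁻⁴ × 770 × 0.85 = 0.1339107 m
1.4993×10⁻⁴ × 0.83 × 600 = 0.07466514 m
0.24 × 980 × 1.0378×10⁻⁴ = 0.024409056 m
Δh = 0.036596 + 0.1339107 + 0.07466514 + 0.024409056 = 0.269580896 m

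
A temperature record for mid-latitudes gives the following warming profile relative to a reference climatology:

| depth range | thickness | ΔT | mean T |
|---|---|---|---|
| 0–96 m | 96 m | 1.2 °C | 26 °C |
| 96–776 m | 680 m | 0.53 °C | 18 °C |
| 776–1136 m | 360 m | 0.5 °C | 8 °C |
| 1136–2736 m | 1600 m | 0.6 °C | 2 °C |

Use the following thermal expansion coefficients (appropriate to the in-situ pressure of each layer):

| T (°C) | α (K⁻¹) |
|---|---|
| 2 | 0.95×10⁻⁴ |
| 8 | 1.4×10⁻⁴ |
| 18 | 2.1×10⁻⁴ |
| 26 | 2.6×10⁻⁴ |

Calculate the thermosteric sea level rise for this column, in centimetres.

about 22 cm

Layer 1 at 26 °C → α = 2.6×10⁻⁴ K⁻¹
Layer 2 at 18 °C → α = 2.1×10⁻⁴ K⁻¹
Layer 3 at 8 °C → α = 1.4×10⁻⁴ K⁻¹
Layer 4 at 2 °C → α = 0.95×10⁻⁴ K⁻¹
0–96 m: 96 × 1.2 × 2.6×10⁻⁴ = 0.029952 m
96–776 m: 0.53 × 680 × 2.1×10⁻⁴ = 0.075684 m
Layer 3: 0.5 × 360 × 1.4×10⁻⁴ = 0.02520 m
Layer 4: 0.95×10⁻⁴ × 1600 × 0.6 = 0.09120 m
Δh = 0.029952 + 0.075684 + 0.02520 + 0.09120 = 0.222036 m ≈ 22 cm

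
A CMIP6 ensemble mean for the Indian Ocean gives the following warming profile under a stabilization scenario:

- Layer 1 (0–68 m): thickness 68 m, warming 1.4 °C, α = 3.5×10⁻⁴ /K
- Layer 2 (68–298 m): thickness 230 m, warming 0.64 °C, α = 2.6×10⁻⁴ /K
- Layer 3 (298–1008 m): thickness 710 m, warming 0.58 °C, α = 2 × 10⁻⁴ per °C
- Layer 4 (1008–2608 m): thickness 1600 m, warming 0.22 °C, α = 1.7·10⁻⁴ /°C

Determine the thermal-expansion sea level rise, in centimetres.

3.5×10⁻⁴ × 1.4 × 68 = 0.03332 m
0.64 × 230 × 2.6×10⁻⁴ = 0.038272 m
Layer 3: 710 × 0.58 × 2×10⁻⁴ = 0.08236 m
1008–2608 m: 1600 × 1.7×10⁻⁴ × 0.22 = 0.05984 m
Δh = 0.03332 + 0.038272 + 0.08236 + 0.05984 = 0.213792 m ≈ 21.4 cm

Δh ≈ 21.4 cm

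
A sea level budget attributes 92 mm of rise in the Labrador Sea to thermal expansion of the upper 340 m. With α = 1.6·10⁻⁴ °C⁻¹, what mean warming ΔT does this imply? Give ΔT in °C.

ΔT ≈ 1.69 °C

ΔT = Δh/(αH) = 0.092 / (1.6×10⁻⁴ × 340) ≈ 1.691 °C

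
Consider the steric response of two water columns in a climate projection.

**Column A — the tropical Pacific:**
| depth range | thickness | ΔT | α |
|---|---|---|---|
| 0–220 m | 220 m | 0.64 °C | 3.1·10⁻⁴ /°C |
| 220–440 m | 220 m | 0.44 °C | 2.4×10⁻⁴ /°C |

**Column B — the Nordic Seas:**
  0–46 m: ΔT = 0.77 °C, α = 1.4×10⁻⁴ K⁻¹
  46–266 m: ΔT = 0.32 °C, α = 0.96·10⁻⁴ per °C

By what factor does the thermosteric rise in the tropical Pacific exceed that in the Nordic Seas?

≈ 5.71×

A 0.64 × 3.1×10⁻⁴ × 220 = 0.043648 m
A Layer 2: 0.44 × 220 × 2.4×10⁻⁴ = 0.023232 m
A total: 0.06688 m
B 46 × 0.77 × 1.4×10⁻⁴ = 0.0049588 m
B 46–266 m: 0.96×10⁻⁴ × 220 × 0.32 = 0.0067584 m
B total: 0.0117172 m
Ratio: 0.06688 / 0.0117172 ≈ 5.708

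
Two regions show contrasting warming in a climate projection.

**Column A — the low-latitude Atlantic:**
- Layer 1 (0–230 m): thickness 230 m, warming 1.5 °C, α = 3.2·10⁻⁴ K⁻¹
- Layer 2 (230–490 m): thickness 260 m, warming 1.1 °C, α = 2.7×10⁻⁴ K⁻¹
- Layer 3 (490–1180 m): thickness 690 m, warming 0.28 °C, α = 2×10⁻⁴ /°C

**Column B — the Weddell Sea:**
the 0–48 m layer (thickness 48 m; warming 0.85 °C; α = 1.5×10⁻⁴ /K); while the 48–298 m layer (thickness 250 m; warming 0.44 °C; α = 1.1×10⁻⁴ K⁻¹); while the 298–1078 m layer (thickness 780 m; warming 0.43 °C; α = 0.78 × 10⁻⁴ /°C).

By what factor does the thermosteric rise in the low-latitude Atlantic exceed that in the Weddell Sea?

A 0–230 m: 1.5 × 3.2×10⁻⁴ × 230 = 0.11040 m
A Layer 2: 2.7×10⁻⁴ × 1.1 × 260 = 0.07722 m
A 490–1180 m: 690 × 0.28 × 2×10⁻⁴ = 0.03864 m
A total: 0.22626 m
B Layer 1: 48 × 1.5×10⁻⁴ × 0.85 = 0.00612 m
B Layer 2: 1.1×10⁻⁴ × 0.44 × 250 = 0.01210 m
B 298–1078 m: 0.78×10⁻⁴ × 0.43 × 780 = 0.0261612 m
B total: 0.0443812 m
Ratio: 0.22626 / 0.0443812 ≈ 5.098

5.10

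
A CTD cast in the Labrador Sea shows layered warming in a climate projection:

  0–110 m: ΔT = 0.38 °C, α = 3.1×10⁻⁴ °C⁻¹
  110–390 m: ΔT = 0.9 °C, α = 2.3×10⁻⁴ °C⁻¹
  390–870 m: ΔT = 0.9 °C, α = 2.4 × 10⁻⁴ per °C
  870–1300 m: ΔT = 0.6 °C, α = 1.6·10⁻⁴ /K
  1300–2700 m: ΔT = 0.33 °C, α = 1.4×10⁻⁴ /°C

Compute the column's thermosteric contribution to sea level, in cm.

about 28 cm

Layer 1: 0.38 × 110 × 3.1×10⁻⁴ = 0.012958 m
0.9 × 280 × 2.3×10⁻⁴ = 0.05796 m
Layer 3: 2.4×10⁻⁴ × 0.9 × 480 = 0.10368 m
870–1300 m: 0.6 × 1.6×10⁻⁴ × 430 = 0.04128 m
1.4×10⁻⁴ × 1400 × 0.33 = 0.06468 m
Δh = 0.012958 + 0.05796 + 0.10368 + 0.04128 + 0.06468 = 0.280558 m ≈ 28 cm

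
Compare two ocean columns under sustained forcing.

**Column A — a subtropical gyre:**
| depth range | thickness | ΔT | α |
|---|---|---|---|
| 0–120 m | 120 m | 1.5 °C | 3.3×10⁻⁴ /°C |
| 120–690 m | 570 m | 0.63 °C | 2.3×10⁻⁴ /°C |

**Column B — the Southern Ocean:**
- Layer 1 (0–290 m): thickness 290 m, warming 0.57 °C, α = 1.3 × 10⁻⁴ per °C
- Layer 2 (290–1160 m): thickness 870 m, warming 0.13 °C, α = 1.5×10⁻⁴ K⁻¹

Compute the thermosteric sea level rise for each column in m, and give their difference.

A Layer 1: 120 × 3.3×10⁻⁴ × 1.5 = 0.05940 m
A 120–690 m: 2.3×10⁻⁴ × 0.63 × 570 = 0.082593 m
A total: 0.141993 m
B Layer 1: 1.3×10⁻⁴ × 0.57 × 290 = 0.021489 m
B 290–1160 m: 870 × 1.5×10⁻⁴ × 0.13 = 0.016965 m
B total: 0.038454 m
Difference: 0.141993 − 0.038454 = 0.103539 m

Δh_A ≈ 0.14 m, Δh_B ≈ 0.038 m; difference ≈ 0.10 m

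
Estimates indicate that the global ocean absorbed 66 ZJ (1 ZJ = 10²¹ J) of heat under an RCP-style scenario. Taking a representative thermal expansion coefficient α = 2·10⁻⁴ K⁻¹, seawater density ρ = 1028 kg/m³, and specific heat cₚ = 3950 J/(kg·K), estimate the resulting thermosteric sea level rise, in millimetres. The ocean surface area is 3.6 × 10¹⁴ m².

Per unit area: Q = 66×10²¹ / (3.6×10¹⁴) ≈ 1.833×10⁸ J/m²
Δh = αQ/(ρcₚ) = 2×10⁻⁴ × 1.833×10⁸ / (1028 × 3950) ≈ 0.0090282 m

Δh ≈ 9.03 mm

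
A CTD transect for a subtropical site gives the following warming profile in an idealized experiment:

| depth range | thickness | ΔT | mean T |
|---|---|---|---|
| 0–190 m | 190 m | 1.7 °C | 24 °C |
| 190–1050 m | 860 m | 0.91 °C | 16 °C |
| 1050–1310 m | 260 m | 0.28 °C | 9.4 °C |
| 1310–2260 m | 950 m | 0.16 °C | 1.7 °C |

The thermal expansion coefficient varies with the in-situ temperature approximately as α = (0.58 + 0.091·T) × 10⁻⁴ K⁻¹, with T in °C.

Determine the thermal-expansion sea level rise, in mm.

about 270 mm

Layer 1: α = (0.58 + 0.091×24)×10⁻⁴ = 2.764×10⁻⁴ K⁻¹
Layer 2: α = (0.58 + 0.091×16)×10⁻⁴ = 2.036×10⁻⁴ K⁻¹
Layer 3: α = (0.58 + 0.091×9.4)×10⁻⁴ = 1.4354×10⁻⁴ K⁻¹
Layer 4: α = (0.58 + 0.091×1.7)×10⁻⁴ = 0.7347×10⁻⁴ K⁻¹
Layer 1: 1.7 × 190 × 2.764×10⁻⁴ = 0.0892772 m
0.91 × 2.036×10⁻⁴ × 860 = 0.15933736 m
Layer 3: 0.28 × 1.4354×10⁻⁴ × 260 = 0.010449712 m
1310–2260 m: 0.16 × 0.7347×10⁻⁴ × 950 = 0.01116744 m
Δh = 0.0892772 + 0.15933736 + 0.010449712 + 0.01116744 = 0.270231712 m ≈ 270 mm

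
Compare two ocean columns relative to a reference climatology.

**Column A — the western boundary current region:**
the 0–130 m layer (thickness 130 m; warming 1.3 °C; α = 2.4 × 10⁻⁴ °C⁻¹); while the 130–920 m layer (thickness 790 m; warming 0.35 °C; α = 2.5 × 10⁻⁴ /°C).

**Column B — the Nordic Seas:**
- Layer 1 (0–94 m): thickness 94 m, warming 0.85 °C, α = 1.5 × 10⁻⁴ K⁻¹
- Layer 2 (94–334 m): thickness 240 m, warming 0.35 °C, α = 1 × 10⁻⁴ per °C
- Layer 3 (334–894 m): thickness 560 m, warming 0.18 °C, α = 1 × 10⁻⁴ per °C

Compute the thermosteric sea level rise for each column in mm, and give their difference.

Δh_A ≈ 110 mm, Δh_B ≈ 30 mm; difference ≈ 79 mm

A 0–130 m: 2.4×10⁻⁴ × 130 × 1.3 = 0.04056 m
A 130–920 m: 2.5×10⁻⁴ × 790 × 0.35 = 0.069125 m
A total: 0.109685 m
B 0–94 m: 0.85 × 94 × 1.5×10⁻⁴ = 0.011985 m
B Layer 2: 240 × 1×10⁻⁴ × 0.35 = 0.00840 m
B 560 × 0.18 × 1×10⁻⁴ = 0.01008 m
B total: 0.030465 m
Difference: 0.109685 − 0.030465 = 0.07922 m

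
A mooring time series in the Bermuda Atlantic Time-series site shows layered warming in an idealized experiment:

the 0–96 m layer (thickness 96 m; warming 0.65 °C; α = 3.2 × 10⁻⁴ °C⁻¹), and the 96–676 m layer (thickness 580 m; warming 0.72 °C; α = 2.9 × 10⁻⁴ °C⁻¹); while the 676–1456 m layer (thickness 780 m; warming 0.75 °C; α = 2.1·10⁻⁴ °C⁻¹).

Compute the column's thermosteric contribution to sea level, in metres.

0.26 m

Layer 1: 0.65 × 96 × 3.2×10⁻⁴ = 0.019968 m
580 × 2.9×10⁻⁴ × 0.72 = 0.121104 m
676–1456 m: 0.75 × 2.1×10⁻⁴ × 780 = 0.12285 m
Δh = 0.019968 + 0.121104 + 0.12285 = 0.263922 m ≈ 0.26 m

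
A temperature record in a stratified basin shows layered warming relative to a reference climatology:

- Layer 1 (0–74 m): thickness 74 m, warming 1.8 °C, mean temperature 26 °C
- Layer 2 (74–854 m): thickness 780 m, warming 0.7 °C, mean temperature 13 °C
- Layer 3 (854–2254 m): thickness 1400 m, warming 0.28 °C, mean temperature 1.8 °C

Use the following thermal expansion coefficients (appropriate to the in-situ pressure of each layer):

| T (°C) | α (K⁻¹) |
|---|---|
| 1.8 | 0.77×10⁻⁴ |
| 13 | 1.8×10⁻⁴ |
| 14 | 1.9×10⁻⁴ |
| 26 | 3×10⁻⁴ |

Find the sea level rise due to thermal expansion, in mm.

Layer 1 at 26 °C → α = 3×10⁻⁴ K⁻¹
Layer 2 at 13 °C → α = 1.8×10⁻⁴ K⁻¹
Layer 3 at 1.8 °C → α = 0.77×10⁻⁴ K⁻¹
1.8 × 74 × 3×10⁻⁴ = 0.03996 m
780 × 1.8×10⁻⁴ × 0.7 = 0.09828 m
854–2254 m: 1400 × 0.77×10⁻⁴ × 0.28 = 0.030184 m
Δh = 0.03996 + 0.09828 + 0.030184 = 0.168424 m

168 mm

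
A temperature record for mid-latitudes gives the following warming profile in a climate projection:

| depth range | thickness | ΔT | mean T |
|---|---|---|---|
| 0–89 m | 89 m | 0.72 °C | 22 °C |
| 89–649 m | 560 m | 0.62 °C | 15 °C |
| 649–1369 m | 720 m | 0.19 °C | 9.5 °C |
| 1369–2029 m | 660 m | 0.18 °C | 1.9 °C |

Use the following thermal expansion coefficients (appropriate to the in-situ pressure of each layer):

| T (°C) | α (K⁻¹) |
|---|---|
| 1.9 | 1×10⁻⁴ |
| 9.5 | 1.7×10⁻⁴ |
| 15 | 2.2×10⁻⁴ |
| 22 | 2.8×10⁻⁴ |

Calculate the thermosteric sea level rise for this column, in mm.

129 mm

Layer 1 at 22 °C → α = 2.8×10⁻⁴ K⁻¹
Layer 2 at 15 °C → α = 2.2×10⁻⁴ K⁻¹
Layer 3 at 9.5 °C → α = 1.7×10⁻⁴ K⁻¹
Layer 4 at 1.9 °C → α = 1×10⁻⁴ K⁻¹
0.72 × 2.8×10⁻⁴ × 89 = 0.0179424 m
Layer 2: 0.62 × 560 × 2.2×10⁻⁴ = 0.076384 m
Layer 3: 1.7×10⁻⁴ × 0.19 × 720 = 0.023256 m
Layer 4: 1×10⁻⁴ × 0.18 × 660 = 0.01188 m
Δh = 0.0179424 + 0.076384 + 0.023256 + 0.01188 = 0.1294624 m ≈ 129 mm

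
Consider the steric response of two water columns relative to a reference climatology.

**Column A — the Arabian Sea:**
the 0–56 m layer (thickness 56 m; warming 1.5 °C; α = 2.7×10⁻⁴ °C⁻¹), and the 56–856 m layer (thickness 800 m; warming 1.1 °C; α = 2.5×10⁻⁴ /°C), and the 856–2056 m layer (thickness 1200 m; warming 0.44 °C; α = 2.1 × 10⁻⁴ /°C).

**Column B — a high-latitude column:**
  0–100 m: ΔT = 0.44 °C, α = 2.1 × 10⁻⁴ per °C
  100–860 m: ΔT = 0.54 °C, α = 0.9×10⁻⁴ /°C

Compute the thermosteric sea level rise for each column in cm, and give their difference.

A 0–56 m: 56 × 2.7×10⁻⁴ × 1.5 = 0.02268 m
A Layer 2: 2.5×10⁻⁴ × 800 × 1.1 = 0.22000 m
A 1200 × 0.44 × 2.1×10⁻⁴ = 0.11088 m
A total: 0.35356 m
B Layer 1: 100 × 2.1×10⁻⁴ × 0.44 = 0.00924 m
B 100–860 m: 760 × 0.9×10⁻⁴ × 0.54 = 0.036936 m
B total: 0.046176 m
Difference: 0.35356 − 0.046176 = 0.307384 m

Δh_A ≈ 35 cm, Δh_B ≈ 4.6 cm; difference ≈ 31 cm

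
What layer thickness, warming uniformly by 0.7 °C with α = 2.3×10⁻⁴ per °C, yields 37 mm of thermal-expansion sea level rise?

230 m

H = Δh/(αΔT) = 0.037 / (2.3×10⁻⁴ × 0.7) ≈ 229.8 m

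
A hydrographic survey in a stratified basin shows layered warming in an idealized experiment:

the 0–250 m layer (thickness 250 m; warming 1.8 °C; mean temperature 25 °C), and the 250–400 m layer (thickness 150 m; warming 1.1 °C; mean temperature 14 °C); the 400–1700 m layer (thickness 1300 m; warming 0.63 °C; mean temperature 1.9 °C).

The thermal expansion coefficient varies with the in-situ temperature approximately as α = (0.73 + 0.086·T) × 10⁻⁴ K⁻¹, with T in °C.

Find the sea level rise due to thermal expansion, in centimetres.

about 23.5 cm

Layer 1: α = (0.73 + 0.086×25)×10⁻⁴ = 2.88×10⁻⁴ K⁻¹
Layer 2: α = (0.73 + 0.086×14)×10⁻⁴ = 1.934×10⁻⁴ K⁻¹
Layer 3: α = (0.73 + 0.086×1.9)×10⁻⁴ = 0.8934×10⁻⁴ K⁻¹
0–250 m: 250 × 2.88×10⁻⁴ × 1.8 = 0.12960 m
Layer 2: 150 × 1.934×10⁻⁴ × 1.1 = 0.031911 m
1300 × 0.8934×10⁻⁴ × 0.63 = 0.07316946 m
Δh = 0.12960 + 0.031911 + 0.07316946 = 0.23468046 m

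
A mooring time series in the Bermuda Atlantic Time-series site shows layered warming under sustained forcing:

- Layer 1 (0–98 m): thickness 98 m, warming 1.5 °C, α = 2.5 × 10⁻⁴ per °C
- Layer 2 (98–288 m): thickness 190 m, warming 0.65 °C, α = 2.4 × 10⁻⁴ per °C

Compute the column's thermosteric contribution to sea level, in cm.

Δh ≈ 6.64 cm

Layer 1: 1.5 × 2.5×10⁻⁴ × 98 = 0.03675 m
98–288 m: 190 × 2.4×10⁻⁴ × 0.65 = 0.02964 m
Δh = 0.03675 + 0.02964 = 0.06639 m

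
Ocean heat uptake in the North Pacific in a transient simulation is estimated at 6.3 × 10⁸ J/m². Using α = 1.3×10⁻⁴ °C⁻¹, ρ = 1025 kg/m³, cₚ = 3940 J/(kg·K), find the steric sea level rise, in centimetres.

2.0 cm

Δh = αQ/(ρcₚ) = 1.3×10⁻⁴ × 6.3×10⁸ / (1025 × 3940) ≈ 0.02028 m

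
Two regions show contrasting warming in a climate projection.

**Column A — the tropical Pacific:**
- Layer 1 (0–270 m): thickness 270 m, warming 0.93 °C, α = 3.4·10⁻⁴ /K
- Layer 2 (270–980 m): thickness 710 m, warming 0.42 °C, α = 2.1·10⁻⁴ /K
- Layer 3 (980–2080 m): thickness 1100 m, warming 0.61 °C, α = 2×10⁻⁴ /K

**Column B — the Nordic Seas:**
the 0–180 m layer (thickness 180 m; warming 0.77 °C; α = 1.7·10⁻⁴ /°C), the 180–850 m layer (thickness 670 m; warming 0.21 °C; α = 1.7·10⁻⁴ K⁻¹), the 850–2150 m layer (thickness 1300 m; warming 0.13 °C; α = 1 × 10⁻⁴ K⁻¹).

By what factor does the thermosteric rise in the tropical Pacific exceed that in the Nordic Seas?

A 0–270 m: 3.4×10⁻⁴ × 270 × 0.93 = 0.085374 m
A 270–980 m: 2.1×10⁻⁴ × 0.42 × 710 = 0.062622 m
A 980–2080 m: 2×10⁻⁴ × 1100 × 0.61 = 0.13420 m
A total: 0.282196 m
B Layer 1: 0.77 × 1.7×10⁻⁴ × 180 = 0.023562 m
B 1.7×10⁻⁴ × 0.21 × 670 = 0.023919 m
B Layer 3: 1×10⁻⁴ × 1300 × 0.13 = 0.01690 m
B total: 0.064381 m
Ratio: 0.282196 / 0.064381 ≈ 4.383

a factor of 4.4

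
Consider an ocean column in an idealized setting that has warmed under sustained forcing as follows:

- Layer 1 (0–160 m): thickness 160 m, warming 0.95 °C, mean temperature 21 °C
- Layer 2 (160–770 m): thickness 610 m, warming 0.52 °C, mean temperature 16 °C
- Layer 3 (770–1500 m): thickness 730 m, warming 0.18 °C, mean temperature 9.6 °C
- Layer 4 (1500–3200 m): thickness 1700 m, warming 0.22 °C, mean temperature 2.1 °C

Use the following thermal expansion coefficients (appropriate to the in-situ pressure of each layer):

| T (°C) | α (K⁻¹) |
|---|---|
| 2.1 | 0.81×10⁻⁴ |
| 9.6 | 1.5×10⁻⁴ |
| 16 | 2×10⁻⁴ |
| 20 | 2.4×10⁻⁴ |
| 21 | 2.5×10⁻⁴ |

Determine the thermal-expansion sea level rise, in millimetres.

Layer 1 at 21 °C → α = 2.5×10⁻⁴ K⁻¹
Layer 2 at 16 °C → α = 2×10⁻⁴ K⁻¹
Layer 3 at 9.6 °C → α = 1.5×10⁻⁴ K⁻¹
Layer 4 at 2.1 °C → α = 0.81×10⁻⁴ K⁻¹
0–160 m: 2.5×10⁻⁴ × 0.95 × 160 = 0.03800 m
Layer 2: 2×10⁻⁴ × 0.52 × 610 = 0.06344 m
730 × 0.18 × 1.5×10⁻⁴ = 0.01971 m
1500–3200 m: 1700 × 0.22 × 0.81×10⁻⁴ = 0.030294 m
Δh = 0.03800 + 0.06344 + 0.01971 + 0.030294 = 0.151444 m

150 mm of thermosteric rise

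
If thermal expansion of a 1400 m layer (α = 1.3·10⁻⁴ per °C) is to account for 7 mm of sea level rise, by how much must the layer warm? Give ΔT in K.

ΔT = Δh/(αH) = 0.007 / (1.3×10⁻⁴ × 1400) ≈ 0.03846 K

0.038 K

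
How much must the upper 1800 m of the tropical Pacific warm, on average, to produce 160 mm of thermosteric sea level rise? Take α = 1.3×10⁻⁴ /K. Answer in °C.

ΔT = Δh/(αH) = 0.16 / (1.3×10⁻⁴ × 1800) ≈ 0.6838 °C

ΔT ≈ 0.684 °C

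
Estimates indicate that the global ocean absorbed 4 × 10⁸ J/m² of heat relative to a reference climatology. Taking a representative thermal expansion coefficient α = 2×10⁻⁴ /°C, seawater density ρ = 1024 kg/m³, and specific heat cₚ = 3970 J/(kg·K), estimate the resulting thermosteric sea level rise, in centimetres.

Δh ≈ 1.97 cm

Δh = αQ/(ρcₚ) = 2×10⁻⁴ × 4×10⁸ / (1024 × 3970) ≈ 0.019679 m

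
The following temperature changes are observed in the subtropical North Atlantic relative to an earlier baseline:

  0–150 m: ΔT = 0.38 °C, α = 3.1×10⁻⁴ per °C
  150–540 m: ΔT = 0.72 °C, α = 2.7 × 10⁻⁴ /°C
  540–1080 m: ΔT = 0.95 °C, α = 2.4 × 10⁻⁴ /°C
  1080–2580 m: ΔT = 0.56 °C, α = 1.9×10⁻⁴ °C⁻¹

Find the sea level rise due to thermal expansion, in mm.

about 380 mm

3.1×10⁻⁴ × 150 × 0.38 = 0.01767 m
390 × 0.72 × 2.7×10⁻⁴ = 0.075816 m
Layer 3: 0.95 × 540 × 2.4×10⁻⁴ = 0.12312 m
1.9×10⁻⁴ × 1500 × 0.56 = 0.15960 m
Δh = 0.01767 + 0.075816 + 0.12312 + 0.15960 = 0.376206 m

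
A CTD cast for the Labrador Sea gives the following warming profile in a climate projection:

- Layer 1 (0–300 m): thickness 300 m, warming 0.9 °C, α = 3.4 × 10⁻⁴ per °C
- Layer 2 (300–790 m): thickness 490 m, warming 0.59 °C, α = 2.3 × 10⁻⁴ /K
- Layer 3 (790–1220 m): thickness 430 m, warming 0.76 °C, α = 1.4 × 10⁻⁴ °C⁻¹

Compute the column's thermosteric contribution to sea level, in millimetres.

Δh ≈ 204 mm

0–300 m: 0.9 × 300 × 3.4×10⁻⁴ = 0.09180 m
Layer 2: 490 × 2.3×10⁻⁴ × 0.59 = 0.066493 m
Layer 3: 0.76 × 1.4×10⁻⁴ × 430 = 0.045752 m
Δh = 0.09180 + 0.066493 + 0.045752 = 0.204045 m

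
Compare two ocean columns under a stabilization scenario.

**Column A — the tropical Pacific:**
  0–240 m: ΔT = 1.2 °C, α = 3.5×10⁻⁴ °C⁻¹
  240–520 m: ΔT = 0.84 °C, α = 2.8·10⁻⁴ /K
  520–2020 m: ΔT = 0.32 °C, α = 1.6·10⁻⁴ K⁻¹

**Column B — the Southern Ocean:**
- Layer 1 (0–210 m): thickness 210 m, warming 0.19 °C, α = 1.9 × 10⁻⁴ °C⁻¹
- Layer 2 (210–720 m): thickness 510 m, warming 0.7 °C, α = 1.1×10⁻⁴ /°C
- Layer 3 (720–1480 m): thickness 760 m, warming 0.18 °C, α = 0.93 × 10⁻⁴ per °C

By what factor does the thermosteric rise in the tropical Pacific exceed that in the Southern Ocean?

a factor of 4.1

A Layer 1: 1.2 × 3.5×10⁻⁴ × 240 = 0.10080 m
A 240–520 m: 2.8×10⁻⁴ × 0.84 × 280 = 0.065856 m
A Layer 3: 1.6×10⁻⁴ × 1500 × 0.32 = 0.07680 m
A total: 0.243456 m
B 1.9×10⁻⁴ × 210 × 0.19 = 0.007581 m
B 210–720 m: 510 × 0.7 × 1.1×10⁻⁴ = 0.03927 m
B 720–1480 m: 760 × 0.93×10⁻⁴ × 0.18 = 0.0127224 m
B total: 0.0595734 m
Ratio: 0.243456 / 0.0595734 ≈ 4.087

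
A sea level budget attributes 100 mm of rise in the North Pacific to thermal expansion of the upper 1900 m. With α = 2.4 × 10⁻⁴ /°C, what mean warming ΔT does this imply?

ΔT = Δh/(αH) = 0.1 / (2.4×10⁻⁴ × 1900) ≈ 0.2193 °C

0.219 °C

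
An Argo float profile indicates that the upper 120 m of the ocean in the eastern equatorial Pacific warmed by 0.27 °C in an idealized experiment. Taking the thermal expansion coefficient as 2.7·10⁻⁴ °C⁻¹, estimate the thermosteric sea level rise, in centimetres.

Δh = αΔT·H = 2.7×10⁻⁴ × 0.27 × 120 = 0.008748 m

0.87 cm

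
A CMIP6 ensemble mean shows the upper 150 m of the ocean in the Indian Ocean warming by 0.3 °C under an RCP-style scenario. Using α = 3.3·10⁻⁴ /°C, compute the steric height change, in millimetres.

14.9 mm

Δh = αΔT·H = 3.3×10⁻⁴ × 0.3 × 150 = 0.01485 m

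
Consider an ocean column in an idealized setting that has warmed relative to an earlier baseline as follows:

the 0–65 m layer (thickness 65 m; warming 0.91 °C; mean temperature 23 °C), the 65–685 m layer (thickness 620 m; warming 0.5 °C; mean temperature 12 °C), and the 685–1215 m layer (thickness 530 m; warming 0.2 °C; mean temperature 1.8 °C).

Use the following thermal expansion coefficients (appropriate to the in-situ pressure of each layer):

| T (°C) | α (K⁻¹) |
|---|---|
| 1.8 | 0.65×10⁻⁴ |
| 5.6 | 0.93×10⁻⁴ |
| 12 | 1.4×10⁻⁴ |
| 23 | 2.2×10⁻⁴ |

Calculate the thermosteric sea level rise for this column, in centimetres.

6.33 cm of thermosteric rise

Layer 1 at 23 °C → α = 2.2×10⁻⁴ K⁻¹
Layer 2 at 12 °C → α = 1.4×10⁻⁴ K⁻¹
Layer 3 at 1.8 °C → α = 0.65×10⁻⁴ K⁻¹
0–65 m: 65 × 2.2×10⁻⁴ × 0.91 = 0.013013 m
620 × 0.5 × 1.4×10⁻⁴ = 0.04340 m
Layer 3: 0.2 × 530 × 0.65×10⁻⁴ = 0.00689 m
Δh = 0.013013 + 0.04340 + 0.00689 = 0.063303 m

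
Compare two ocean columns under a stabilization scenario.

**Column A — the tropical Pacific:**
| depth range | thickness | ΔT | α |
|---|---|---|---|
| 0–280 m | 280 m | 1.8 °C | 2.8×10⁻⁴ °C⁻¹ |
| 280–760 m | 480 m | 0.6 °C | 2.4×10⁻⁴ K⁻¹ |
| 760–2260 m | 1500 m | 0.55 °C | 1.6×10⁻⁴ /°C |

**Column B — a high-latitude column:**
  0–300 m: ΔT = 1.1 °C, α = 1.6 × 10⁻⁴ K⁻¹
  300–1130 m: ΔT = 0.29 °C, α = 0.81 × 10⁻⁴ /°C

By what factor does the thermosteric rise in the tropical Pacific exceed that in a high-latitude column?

A Layer 1: 2.8×10⁻⁴ × 1.8 × 280 = 0.14112 m
A 280–760 m: 2.4×10⁻⁴ × 480 × 0.6 = 0.06912 m
A 1500 × 1.6×10⁻⁴ × 0.55 = 0.13200 m
A total: 0.34224 m
B 300 × 1.6×10⁻⁴ × 1.1 = 0.05280 m
B 300–1130 m: 0.81×10⁻⁴ × 0.29 × 830 = 0.0194967 m
B total: 0.0722967 m
Ratio: 0.34224 / 0.0722967 ≈ 4.734

4.73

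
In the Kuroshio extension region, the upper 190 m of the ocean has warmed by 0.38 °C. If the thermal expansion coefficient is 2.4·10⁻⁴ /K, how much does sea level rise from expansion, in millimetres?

Δh = 17.3 mm

Δh = αΔT·H = 2.4×10⁻⁴ × 0.38 × 190 = 0.017328 m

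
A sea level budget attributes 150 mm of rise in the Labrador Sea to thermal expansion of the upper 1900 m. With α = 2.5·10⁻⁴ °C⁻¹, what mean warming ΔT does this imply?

ΔT = Δh/(αH) = 0.15 / (2.5×10⁻⁴ × 1900) ≈ 0.3158 °C

0.316 °C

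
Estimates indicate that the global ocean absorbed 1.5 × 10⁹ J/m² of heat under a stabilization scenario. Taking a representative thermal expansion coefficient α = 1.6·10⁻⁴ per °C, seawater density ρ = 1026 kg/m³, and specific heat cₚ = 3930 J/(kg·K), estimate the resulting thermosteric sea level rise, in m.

0.060 m

Δh = αQ/(ρcₚ) = 1.6×10⁻⁴ × 1.5×10⁹ / (1026 × 3930) ≈ 0.059521 m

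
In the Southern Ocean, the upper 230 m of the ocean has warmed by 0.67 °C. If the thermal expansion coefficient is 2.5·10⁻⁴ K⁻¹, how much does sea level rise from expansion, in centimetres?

Δh = αΔT·H = 2.5×10⁻⁴ × 0.67 × 230 = 0.038525 m

3.9 cm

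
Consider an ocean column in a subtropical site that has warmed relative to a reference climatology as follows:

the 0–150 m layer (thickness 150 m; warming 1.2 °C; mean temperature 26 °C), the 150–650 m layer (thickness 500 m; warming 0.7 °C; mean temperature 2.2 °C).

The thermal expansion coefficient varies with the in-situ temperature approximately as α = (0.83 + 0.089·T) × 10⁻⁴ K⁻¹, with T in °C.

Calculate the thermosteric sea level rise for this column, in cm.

9.25 cm of thermosteric rise

Layer 1: α = (0.83 + 0.089×26)×10⁻⁴ = 3.144×10⁻⁴ K⁻¹
Layer 2: α = (0.83 + 0.089×2.2)×10⁻⁴ = 1.0258×10⁻⁴ K⁻¹
0–150 m: 3.144×10⁻⁴ × 150 × 1.2 = 0.056592 m
150–650 m: 500 × 0.7 × 1.0258×10⁻⁴ = 0.035903 m
Δh = 0.056592 + 0.035903 = 0.092495 m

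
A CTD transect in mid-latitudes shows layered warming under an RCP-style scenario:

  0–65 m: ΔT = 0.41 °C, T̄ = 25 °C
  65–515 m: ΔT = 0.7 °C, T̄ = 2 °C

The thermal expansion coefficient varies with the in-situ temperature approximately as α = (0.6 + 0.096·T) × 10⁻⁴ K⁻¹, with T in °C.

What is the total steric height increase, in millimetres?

Layer 1: α = (0.6 + 0.096×25)×10⁻⁴ = 3×10⁻⁴ K⁻¹
Layer 2: α = (0.6 + 0.096×2)×10⁻⁴ = 0.792×10⁻⁴ K⁻¹
Layer 1: 65 × 3×10⁻⁴ × 0.41 = 0.007995 m
Layer 2: 0.7 × 0.792×10⁻⁴ × 450 = 0.024948 m
Δh = 0.007995 + 0.024948 = 0.032943 m

about 32.9 mm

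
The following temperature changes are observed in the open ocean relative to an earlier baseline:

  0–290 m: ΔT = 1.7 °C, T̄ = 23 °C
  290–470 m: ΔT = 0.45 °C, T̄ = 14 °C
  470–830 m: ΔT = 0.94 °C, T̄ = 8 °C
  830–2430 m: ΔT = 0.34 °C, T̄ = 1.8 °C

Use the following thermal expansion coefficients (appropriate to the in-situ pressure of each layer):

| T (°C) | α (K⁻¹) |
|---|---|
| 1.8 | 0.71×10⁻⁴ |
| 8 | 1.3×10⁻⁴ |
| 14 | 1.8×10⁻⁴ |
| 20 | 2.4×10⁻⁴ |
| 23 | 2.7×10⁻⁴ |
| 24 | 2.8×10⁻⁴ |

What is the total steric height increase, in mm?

Layer 1 at 23 °C → α = 2.7×10⁻⁴ K⁻¹
Layer 2 at 14 °C → α = 1.8×10⁻⁴ K⁻¹
Layer 3 at 8 °C → α = 1.3×10⁻⁴ K⁻¹
Layer 4 at 1.8 °C → α = 0.71×10⁻⁴ K⁻¹
0–290 m: 1.7 × 2.7×10⁻⁴ × 290 = 0.13311 m
290–470 m: 1.8×10⁻⁴ × 180 × 0.45 = 0.01458 m
Layer 3: 0.94 × 1.3×10⁻⁴ × 360 = 0.043992 m
0.71×10⁻⁴ × 1600 × 0.34 = 0.038624 m
Δh = 0.13311 + 0.01458 + 0.043992 + 0.038624 = 0.230306 m ≈ 230 mm

230 mm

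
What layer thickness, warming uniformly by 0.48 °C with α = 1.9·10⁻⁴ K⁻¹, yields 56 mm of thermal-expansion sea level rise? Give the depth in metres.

about 610 m

H = Δh/(αΔT) = 0.056 / (1.9×10⁻⁴ × 0.48) ≈ 614.0 m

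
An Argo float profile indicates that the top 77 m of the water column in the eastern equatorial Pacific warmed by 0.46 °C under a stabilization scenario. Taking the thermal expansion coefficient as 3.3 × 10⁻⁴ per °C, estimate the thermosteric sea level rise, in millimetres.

about 12 mm

Δh = αΔT·H = 3.3×10⁻⁴ × 0.46 × 77 = 0.0116886 m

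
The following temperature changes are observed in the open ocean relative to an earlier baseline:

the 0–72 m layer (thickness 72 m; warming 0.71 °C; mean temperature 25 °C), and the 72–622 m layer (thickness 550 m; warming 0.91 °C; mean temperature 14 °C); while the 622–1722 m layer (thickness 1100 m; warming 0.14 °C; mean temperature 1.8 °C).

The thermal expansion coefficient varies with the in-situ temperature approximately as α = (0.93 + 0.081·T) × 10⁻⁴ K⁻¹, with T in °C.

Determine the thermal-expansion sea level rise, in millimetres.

Layer 1: α = (0.93 + 0.081×25)×10⁻⁴ = 2.955×10⁻⁴ K⁻¹
Layer 2: α = (0.93 + 0.081×14)×10⁻⁴ = 2.064×10⁻⁴ K⁻¹
Layer 3: α = (0.93 + 0.081×1.8)×10⁻⁴ = 1.0758×10⁻⁴ K⁻¹
Layer 1: 2.955×10⁻⁴ × 0.71 × 72 = 0.01510596 m
550 × 0.91 × 2.064×10⁻⁴ = 0.1033032 m
Layer 3: 0.14 × 1100 × 1.0758×10⁻⁴ = 0.01656732 m
Δh = 0.01510596 + 0.1033032 + 0.01656732 = 0.13497648 m ≈ 130 mm

Δh = 130 mm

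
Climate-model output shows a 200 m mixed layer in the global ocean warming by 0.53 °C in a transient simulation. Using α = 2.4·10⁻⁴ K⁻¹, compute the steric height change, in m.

Δh = αΔT·H = 2.4×10⁻⁴ × 0.53 × 200 = 0.02544 m

Δh ≈ 0.0254 m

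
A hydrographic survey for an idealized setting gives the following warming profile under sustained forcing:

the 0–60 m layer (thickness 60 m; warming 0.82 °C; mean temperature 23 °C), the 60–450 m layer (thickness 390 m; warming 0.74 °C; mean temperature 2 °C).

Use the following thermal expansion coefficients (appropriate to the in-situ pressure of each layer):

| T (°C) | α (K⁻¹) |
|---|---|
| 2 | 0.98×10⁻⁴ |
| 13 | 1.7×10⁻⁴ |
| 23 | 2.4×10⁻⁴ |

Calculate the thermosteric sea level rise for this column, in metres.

Layer 1 at 23 °C → α = 2.4×10⁻⁴ K⁻¹
Layer 2 at 2 °C → α = 0.98×10⁻⁴ K⁻¹
Layer 1: 2.4×10⁻⁴ × 60 × 0.82 = 0.011808 m
0.98×10⁻⁴ × 0.74 × 390 = 0.0282828 m
Δh = 0.011808 + 0.0282828 = 0.0400908 m

about 0.040 m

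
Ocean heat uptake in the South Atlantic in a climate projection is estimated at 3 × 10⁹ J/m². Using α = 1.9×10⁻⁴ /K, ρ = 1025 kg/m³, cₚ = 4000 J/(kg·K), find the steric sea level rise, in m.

Δh = αQ/(ρcₚ) = 1.9×10⁻⁴ × 3×10⁹ / (1025 × 4000) ≈ 0.13902 m

Δh = 0.14 m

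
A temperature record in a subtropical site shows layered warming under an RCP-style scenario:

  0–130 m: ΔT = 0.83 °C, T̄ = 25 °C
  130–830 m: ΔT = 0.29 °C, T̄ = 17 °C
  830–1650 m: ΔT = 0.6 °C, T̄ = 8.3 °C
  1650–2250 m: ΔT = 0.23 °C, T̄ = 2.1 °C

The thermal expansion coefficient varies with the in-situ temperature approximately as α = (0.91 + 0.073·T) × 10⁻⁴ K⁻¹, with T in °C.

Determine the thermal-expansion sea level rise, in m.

Layer 1: α = (0.91 + 0.073×25)×10⁻⁴ = 2.735×10⁻⁴ K⁻¹
Layer 2: α = (0.91 + 0.073×17)×10⁻⁴ = 2.151×10⁻⁴ K⁻¹
Layer 3: α = (0.91 + 0.073×8.3)×10⁻⁴ = 1.5159×10⁻⁴ K⁻¹
Layer 4: α = (0.91 + 0.073×2.1)×10⁻⁴ = 1.0633×10⁻⁴ K⁻¹
0–130 m: 0.83 × 130 × 2.735×10⁻⁴ = 0.02951065 m
2.151×10⁻⁴ × 0.29 × 700 = 0.0436653 m
0.6 × 820 × 1.5159×10⁻⁴ = 0.07458228 m
1650–2250 m: 0.23 × 600 × 1.0633×10⁻⁴ = 0.01467354 m
Δh = 0.02951065 + 0.0436653 + 0.07458228 + 0.01467354 = 0.16243177 m ≈ 0.162 m

0.162 m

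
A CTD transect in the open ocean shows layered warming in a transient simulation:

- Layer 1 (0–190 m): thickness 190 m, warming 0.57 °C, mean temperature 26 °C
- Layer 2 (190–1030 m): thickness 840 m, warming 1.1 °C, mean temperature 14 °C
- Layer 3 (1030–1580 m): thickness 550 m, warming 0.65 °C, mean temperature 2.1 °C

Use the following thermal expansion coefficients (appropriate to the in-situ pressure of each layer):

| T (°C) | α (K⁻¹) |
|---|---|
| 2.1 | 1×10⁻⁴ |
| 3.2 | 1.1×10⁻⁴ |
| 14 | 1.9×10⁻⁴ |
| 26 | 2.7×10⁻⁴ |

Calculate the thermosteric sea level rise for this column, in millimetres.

Δh = 241 mm

Layer 1 at 26 °C → α = 2.7×10⁻⁴ K⁻¹
Layer 2 at 14 °C → α = 1.9×10⁻⁴ K⁻¹
Layer 3 at 2.1 °C → α = 1×10⁻⁴ K⁻¹
0.57 × 190 × 2.7×10⁻⁴ = 0.029241 m
Layer 2: 1.1 × 1.9×10⁻⁴ × 840 = 0.17556 m
0.65 × 550 × 1×10⁻⁴ = 0.03575 m
Δh = 0.029241 + 0.17556 + 0.03575 = 0.240551 m ≈ 241 mm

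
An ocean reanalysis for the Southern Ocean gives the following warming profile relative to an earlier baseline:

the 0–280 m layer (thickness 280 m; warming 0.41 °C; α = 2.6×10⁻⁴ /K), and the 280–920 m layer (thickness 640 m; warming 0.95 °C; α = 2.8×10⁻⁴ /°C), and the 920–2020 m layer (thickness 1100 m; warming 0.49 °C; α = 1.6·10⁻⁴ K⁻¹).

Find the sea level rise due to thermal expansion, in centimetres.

0–280 m: 2.6×10⁻⁴ × 0.41 × 280 = 0.029848 m
Layer 2: 2.8×10⁻⁴ × 640 × 0.95 = 0.17024 m
Layer 3: 1.6×10⁻⁴ × 1100 × 0.49 = 0.08624 m
Δh = 0.029848 + 0.17024 + 0.08624 = 0.286328 m ≈ 28.6 cm

Δh = 28.6 cm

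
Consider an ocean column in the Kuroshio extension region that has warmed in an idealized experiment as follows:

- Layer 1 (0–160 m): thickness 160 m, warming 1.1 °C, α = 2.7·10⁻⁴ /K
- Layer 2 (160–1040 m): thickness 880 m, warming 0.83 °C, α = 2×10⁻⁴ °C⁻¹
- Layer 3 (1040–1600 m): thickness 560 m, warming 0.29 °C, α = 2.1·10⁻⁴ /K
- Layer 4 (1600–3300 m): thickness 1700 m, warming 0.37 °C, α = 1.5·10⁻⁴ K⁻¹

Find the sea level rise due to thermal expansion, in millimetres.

322 mm of thermosteric rise

1.1 × 160 × 2.7×10⁻⁴ = 0.04752 m
160–1040 m: 0.83 × 2×10⁻⁴ × 880 = 0.14608 m
560 × 2.1×10⁻⁴ × 0.29 = 0.034104 m
Layer 4: 1.5×10⁻⁴ × 0.37 × 1700 = 0.09435 m
Δh = 0.04752 + 0.14608 + 0.034104 + 0.09435 = 0.322054 m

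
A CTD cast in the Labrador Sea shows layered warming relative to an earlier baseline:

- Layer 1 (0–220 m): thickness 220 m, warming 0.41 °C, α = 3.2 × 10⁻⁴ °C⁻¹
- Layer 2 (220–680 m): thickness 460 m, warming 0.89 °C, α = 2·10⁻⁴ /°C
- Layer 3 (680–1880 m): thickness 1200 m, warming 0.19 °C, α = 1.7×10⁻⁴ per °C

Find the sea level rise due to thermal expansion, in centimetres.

15.0 cm

0–220 m: 3.2×10⁻⁴ × 0.41 × 220 = 0.028864 m
Layer 2: 0.89 × 460 × 2×10⁻⁴ = 0.08188 m
Layer 3: 1.7×10⁻⁴ × 1200 × 0.19 = 0.03876 m
Δh = 0.028864 + 0.08188 + 0.03876 = 0.149504 m ≈ 15.0 cm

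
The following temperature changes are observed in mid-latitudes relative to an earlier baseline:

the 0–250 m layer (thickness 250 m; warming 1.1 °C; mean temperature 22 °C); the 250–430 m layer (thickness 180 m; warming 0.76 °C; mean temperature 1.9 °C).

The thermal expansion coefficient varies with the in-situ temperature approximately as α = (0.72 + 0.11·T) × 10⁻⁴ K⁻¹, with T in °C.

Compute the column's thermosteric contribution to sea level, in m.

0.0991 m of thermosteric rise

Layer 1: α = (0.72 + 0.11×22)×10⁻⁴ = 3.14×10⁻⁴ K⁻¹
Layer 2: α = (0.72 + 0.11×1.9)×10⁻⁴ = 0.929×10⁻⁴ K⁻¹
Layer 1: 250 × 1.1 × 3.14×10⁻⁴ = 0.08635 m
Layer 2: 0.929×10⁻⁴ × 0.76 × 180 = 0.01270872 m
Δh = 0.08635 + 0.01270872 = 0.09905872 m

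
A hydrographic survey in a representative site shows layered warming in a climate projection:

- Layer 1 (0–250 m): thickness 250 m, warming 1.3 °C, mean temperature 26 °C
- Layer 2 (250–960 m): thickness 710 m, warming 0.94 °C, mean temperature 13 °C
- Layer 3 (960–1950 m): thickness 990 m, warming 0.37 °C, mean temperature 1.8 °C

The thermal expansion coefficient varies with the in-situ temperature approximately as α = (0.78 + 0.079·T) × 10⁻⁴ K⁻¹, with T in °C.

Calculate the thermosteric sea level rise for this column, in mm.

Layer 1: α = (0.78 + 0.079×26)×10⁻⁴ = 2.834×10⁻⁴ K⁻¹
Layer 2: α = (0.78 + 0.079×13)×10⁻⁴ = 1.807×10⁻⁴ K⁻¹
Layer 3: α = (0.78 + 0.079×1.8)×10⁻⁴ = 0.9222×10⁻⁴ K⁻¹
0–250 m: 1.3 × 2.834×10⁻⁴ × 250 = 0.092105 m
250–960 m: 710 × 0.94 × 1.807×10⁻⁴ = 0.12059918 m
960–1950 m: 990 × 0.37 × 0.9222×10⁻⁴ = 0.033780186 m
Δh = 0.092105 + 0.12059918 + 0.033780186 = 0.246484366 m ≈ 246 mm

Δh = 246 mm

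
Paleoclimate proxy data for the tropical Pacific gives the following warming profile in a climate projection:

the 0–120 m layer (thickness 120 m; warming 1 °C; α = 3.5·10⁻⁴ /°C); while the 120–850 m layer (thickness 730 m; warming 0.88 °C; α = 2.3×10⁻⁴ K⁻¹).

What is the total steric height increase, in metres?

about 0.19 m

0–120 m: 120 × 1 × 3.5×10⁻⁴ = 0.04200 m
Layer 2: 0.88 × 2.3×10⁻⁴ × 730 = 0.147752 m
Δh = 0.04200 + 0.147752 = 0.189752 m ≈ 0.19 m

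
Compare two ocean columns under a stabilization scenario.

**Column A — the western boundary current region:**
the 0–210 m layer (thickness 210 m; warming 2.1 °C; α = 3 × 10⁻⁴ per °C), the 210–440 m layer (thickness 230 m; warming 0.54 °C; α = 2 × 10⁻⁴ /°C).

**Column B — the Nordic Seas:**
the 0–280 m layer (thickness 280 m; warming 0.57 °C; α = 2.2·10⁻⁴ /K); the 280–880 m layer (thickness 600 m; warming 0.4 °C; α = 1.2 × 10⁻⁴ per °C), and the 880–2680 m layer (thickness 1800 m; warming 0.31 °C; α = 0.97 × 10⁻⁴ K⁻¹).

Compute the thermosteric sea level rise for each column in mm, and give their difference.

A Layer 1: 210 × 2.1 × 3×10⁻⁴ = 0.13230 m
A 2×10⁻⁴ × 0.54 × 230 = 0.02484 m
A total: 0.15714 m
B 0–280 m: 0.57 × 2.2×10⁻⁴ × 280 = 0.035112 m
B 280–880 m: 0.4 × 1.2×10⁻⁴ × 600 = 0.02880 m
B 880–2680 m: 0.31 × 0.97×10⁻⁴ × 1800 = 0.054126 m
B total: 0.118038 m
Difference: 0.15714 − 0.118038 = 0.039102 m

Δh_A ≈ 160 mm, Δh_B ≈ 120 mm; difference ≈ 39 mm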